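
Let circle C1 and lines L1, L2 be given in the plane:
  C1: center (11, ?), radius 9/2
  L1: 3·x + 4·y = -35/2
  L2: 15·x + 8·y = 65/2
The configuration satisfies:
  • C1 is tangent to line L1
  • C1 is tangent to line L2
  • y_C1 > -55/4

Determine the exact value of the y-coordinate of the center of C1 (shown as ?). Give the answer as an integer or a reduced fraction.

-7

1. [C1‖L1]  y_C1² + (101/4)y_C1 + 511/4 = 0  ⇒  y_C1 = -73/4 or -7
2. [C1‖L2]  y_C1² + (265/8)y_C1 + 1463/8 = 0  ⇒  y_C1 = -209/8 or -7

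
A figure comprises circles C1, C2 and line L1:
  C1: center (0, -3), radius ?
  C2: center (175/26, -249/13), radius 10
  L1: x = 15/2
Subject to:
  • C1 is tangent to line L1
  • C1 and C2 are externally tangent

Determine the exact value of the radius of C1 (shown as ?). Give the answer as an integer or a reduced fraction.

15/2

1. [C1‖L1]  r_C1² − 225/4 = 0  ⇒  r_C1 = 15/2 (r>0 drops 1)
2. [ext C1·C2]  r_C1² + 20r_C1 − 825/4 = 0  ⇒  r_C1 = 15/2 (r>0 drops 1)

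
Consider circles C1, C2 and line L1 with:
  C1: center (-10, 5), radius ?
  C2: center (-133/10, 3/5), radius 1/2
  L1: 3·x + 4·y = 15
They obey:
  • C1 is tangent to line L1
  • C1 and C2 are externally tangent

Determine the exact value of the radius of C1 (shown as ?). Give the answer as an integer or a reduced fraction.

5

1. [C1‖L1]  r_C1² − 25 = 0  ⇒  r_C1 = 5 (r>0 drops 1)
2. [ext C1·C2]  r_C1² + 1r_C1 − 30 = 0  ⇒  r_C1 = 5 (r>0 drops 1)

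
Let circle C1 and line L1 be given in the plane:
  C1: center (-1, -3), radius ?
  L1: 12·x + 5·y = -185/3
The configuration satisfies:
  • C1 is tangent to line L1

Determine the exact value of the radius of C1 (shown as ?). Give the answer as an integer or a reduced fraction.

8/3

1. [C1‖L1]  r_C1² − 64/9 = 0  ⇒  r_C1 = 8/3 (r>0 drops 1)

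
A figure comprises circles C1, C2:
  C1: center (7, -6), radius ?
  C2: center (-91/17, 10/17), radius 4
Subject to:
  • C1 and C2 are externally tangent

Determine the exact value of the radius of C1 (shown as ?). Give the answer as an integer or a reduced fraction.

10

1. [ext C1·C2]  r_C1² + 8r_C1 − 180 = 0  ⇒  r_C1 = 10 (r>0 drops 1)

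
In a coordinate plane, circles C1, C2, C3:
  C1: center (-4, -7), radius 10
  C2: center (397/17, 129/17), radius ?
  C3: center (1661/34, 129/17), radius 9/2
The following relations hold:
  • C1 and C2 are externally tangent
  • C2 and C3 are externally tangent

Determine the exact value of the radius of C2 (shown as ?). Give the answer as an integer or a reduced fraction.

1. [ext C1·C2]  r_C2² + 20r_C2 − 861 = 0  ⇒  r_C2 = 21 (r>0 drops 1)
2. [ext C2·C3]  r_C2² + 9r_C2 − 630 = 0  ⇒  r_C2 = 21 (r>0 drops 1)

21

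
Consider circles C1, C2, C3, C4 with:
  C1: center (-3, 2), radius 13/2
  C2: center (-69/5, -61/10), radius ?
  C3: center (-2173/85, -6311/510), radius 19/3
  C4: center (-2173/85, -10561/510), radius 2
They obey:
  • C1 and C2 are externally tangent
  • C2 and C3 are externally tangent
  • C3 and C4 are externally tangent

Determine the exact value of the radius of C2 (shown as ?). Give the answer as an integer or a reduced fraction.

1. [ext C1·C2]  r_C2² + 13r_C2 − 140 = 0  ⇒  r_C2 = 7 (r>0 drops 1)
2. [ext C2·C3]  r_C2² + (38/3)r_C2 − 413/3 = 0  ⇒  r_C2 = 7 (r>0 drops 1)

7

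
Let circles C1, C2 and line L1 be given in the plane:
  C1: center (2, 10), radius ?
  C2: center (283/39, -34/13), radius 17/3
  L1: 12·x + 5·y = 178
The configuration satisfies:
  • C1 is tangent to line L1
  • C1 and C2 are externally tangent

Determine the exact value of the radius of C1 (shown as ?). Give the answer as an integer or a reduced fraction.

8

1. [C1‖L1]  r_C1² − 64 = 0  ⇒  r_C1 = 8 (r>0 drops 1)
2. [ext C1·C2]  r_C1² + (34/3)r_C1 − 464/3 = 0  ⇒  r_C1 = 8 (r>0 drops 1)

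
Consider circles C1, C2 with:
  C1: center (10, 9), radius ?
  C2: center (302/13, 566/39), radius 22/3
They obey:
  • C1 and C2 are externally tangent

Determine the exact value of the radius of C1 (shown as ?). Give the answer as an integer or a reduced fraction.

1. [ext C1·C2]  r_C1² + (44/3)r_C1 − 455/3 = 0  ⇒  r_C1 = 7 (r>0 drops 1)

7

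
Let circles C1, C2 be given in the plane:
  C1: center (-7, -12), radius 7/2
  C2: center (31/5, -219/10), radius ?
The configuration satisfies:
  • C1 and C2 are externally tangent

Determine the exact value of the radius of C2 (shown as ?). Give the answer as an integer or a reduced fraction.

13

1. [ext C1·C2]  r_C2² + 7r_C2 − 260 = 0  ⇒  r_C2 = 13 (r>0 drops 1)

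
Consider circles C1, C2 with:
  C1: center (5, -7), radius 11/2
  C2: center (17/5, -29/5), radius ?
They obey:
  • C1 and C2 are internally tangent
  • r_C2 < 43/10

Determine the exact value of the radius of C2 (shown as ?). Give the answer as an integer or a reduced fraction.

1. [int C1,C2]  r_C2² − 11r_C2 + 105/4 = 0  ⇒  r_C2 = 7/2 or 15/2
2. given r_C2 < 43/10: keep 7/2

7/2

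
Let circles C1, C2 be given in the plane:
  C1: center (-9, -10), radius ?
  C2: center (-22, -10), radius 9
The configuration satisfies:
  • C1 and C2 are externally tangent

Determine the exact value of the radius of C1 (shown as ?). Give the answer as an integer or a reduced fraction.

4

1. [ext C1·C2]  r_C1² + 18r_C1 − 88 = 0  ⇒  r_C1 = 4 (r>0 drops 1)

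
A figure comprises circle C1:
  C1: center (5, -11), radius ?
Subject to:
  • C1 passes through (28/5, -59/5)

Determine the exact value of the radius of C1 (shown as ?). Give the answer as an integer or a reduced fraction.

1

1. [C1∋P]  r_C1² − 1 = 0  ⇒  r_C1 = 1 (r>0 drops 1)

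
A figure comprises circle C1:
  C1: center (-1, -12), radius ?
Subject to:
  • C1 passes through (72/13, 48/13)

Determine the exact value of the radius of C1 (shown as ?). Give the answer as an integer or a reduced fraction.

17

1. [C1∋P]  r_C1² − 289 = 0  ⇒  r_C1 = 17 (r>0 drops 1)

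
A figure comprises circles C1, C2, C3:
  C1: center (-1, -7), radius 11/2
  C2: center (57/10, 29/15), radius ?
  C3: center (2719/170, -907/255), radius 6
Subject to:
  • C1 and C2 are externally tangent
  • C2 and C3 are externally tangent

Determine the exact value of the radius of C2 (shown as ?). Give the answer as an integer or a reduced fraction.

1. [ext C1·C2]  r_C2² + 11r_C2 − 850/9 = 0  ⇒  r_C2 = 17/3 (r>0 drops 1)
2. [ext C2·C3]  r_C2² + 12r_C2 − 901/9 = 0  ⇒  r_C2 = 17/3 (r>0 drops 1)

17/3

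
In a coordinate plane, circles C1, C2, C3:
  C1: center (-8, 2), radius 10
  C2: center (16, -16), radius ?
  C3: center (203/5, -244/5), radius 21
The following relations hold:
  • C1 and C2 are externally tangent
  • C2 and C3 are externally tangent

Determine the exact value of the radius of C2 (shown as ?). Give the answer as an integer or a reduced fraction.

1. [ext C1·C2]  r_C2² + 20r_C2 − 800 = 0  ⇒  r_C2 = 20 (r>0 drops 1)
2. [ext C2·C3]  r_C2² + 42r_C2 − 1240 = 0  ⇒  r_C2 = 20 (r>0 drops 1)

20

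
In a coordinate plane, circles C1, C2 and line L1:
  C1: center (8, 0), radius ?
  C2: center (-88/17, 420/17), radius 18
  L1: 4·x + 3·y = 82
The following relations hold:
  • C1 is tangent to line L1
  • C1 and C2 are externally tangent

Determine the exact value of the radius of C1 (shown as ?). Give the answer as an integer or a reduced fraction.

10

1. [C1‖L1]  r_C1² − 100 = 0  ⇒  r_C1 = 10 (r>0 drops 1)
2. [ext C1·C2]  r_C1² + 36r_C1 − 460 = 0  ⇒  r_C1 = 10 (r>0 drops 1)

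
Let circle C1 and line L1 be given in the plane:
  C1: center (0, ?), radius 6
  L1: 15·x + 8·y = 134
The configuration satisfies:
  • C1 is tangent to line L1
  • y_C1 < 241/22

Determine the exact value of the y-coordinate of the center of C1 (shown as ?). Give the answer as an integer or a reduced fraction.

4

1. [C1‖L1]  y_C1² − (67/2)y_C1 + 118 = 0  ⇒  y_C1 = 4 or 59/2
2. given y_C1 < 241/22: keep 4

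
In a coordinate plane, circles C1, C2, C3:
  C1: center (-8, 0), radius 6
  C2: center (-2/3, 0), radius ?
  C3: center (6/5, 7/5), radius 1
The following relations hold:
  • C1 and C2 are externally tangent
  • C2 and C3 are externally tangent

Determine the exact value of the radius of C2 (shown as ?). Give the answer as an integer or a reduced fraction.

1. [ext C1·C2]  r_C2² + 12r_C2 − 160/9 = 0  ⇒  r_C2 = 4/3 (r>0 drops 1)
2. [ext C2·C3]  r_C2² + 2r_C2 − 40/9 = 0  ⇒  r_C2 = 4/3 (r>0 drops 1)

4/3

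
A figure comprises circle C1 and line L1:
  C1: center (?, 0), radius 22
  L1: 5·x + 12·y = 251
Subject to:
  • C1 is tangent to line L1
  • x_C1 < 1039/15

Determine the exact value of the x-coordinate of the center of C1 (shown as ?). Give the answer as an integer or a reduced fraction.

-7

1. [C1‖L1]  x_C1² − (502/5)x_C1 − 3759/5 = 0  ⇒  x_C1 = -7 or 537/5
2. given x_C1 < 1039/15: keep -7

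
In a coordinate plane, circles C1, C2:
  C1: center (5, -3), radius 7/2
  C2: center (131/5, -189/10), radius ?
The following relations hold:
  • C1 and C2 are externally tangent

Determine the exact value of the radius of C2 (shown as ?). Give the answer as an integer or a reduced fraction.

1. [ext C1·C2]  r_C2² + 7r_C2 − 690 = 0  ⇒  r_C2 = 23 (r>0 drops 1)

23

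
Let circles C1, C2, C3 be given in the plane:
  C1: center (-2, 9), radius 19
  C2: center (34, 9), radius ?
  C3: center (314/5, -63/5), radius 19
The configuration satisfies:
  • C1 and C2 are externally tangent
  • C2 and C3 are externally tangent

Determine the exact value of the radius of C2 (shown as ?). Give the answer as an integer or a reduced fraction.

1. [ext C1·C2]  r_C2² + 38r_C2 − 935 = 0  ⇒  r_C2 = 17 (r>0 drops 1)
2. [ext C2·C3]  r_C2² + 38r_C2 − 935 = 0  ⇒  r_C2 = 17 (r>0 drops 1)

17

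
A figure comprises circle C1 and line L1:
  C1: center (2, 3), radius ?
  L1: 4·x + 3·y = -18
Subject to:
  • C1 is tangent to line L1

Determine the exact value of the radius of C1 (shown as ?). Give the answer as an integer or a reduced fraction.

1. [C1‖L1]  r_C1² − 49 = 0  ⇒  r_C1 = 7 (r>0 drops 1)

7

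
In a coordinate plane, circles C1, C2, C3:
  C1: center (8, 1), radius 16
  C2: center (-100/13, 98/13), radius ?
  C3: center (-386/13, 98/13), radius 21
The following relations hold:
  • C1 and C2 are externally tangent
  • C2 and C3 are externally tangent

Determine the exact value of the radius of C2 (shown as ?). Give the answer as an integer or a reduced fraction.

1

1. [ext C1·C2]  r_C2² + 32r_C2 − 33 = 0  ⇒  r_C2 = 1 (r>0 drops 1)
2. [ext C2·C3]  r_C2² + 42r_C2 − 43 = 0  ⇒  r_C2 = 1 (r>0 drops 1)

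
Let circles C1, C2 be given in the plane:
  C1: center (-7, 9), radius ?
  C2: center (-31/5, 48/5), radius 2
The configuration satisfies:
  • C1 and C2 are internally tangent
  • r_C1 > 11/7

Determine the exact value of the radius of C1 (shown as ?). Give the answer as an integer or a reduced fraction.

1. [int C1,C2]  r_C1² − 4r_C1 + 3 = 0  ⇒  r_C1 = 1 or 3
2. given r_C1 > 11/7: keep 3

3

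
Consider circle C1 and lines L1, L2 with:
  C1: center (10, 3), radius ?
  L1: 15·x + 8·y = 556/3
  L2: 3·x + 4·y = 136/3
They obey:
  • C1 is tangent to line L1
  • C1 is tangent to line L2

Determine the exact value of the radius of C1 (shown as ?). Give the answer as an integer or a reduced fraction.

2/3

1. [C1‖L1]  r_C1² − 4/9 = 0  ⇒  r_C1 = 2/3 (r>0 drops 1)
2. [C1‖L2]  r_C1² − 4/9 = 0  ⇒  r_C1 = 2/3 (r>0 drops 1)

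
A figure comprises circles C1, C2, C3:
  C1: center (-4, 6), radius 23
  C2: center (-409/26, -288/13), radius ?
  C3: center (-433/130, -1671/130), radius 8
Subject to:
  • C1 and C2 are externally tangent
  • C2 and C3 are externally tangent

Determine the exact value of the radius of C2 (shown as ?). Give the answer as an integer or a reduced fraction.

15/2

1. [ext C1·C2]  r_C2² + 46r_C2 − 1605/4 = 0  ⇒  r_C2 = 15/2 (r>0 drops 1)
2. [ext C2·C3]  r_C2² + 16r_C2 − 705/4 = 0  ⇒  r_C2 = 15/2 (r>0 drops 1)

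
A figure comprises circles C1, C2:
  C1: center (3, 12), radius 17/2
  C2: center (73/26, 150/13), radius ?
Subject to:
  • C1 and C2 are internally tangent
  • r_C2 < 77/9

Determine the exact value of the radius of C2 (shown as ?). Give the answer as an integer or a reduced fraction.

1. [int C1,C2]  r_C2² − 17r_C2 + 72 = 0  ⇒  r_C2 = 8 or 9
2. given r_C2 < 77/9: keep 8

8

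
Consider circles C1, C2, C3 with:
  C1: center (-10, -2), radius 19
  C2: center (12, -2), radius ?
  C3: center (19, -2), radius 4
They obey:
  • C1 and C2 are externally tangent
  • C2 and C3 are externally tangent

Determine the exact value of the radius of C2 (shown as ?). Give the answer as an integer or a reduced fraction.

1. [ext C1·C2]  r_C2² + 38r_C2 − 123 = 0  ⇒  r_C2 = 3 (r>0 drops 1)
2. [ext C2·C3]  r_C2² + 8r_C2 − 33 = 0  ⇒  r_C2 = 3 (r>0 drops 1)

3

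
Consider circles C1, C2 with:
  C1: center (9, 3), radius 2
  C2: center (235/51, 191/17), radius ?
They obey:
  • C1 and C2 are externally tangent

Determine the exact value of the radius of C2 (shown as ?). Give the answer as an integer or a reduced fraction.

22/3

1. [ext C1·C2]  r_C2² + 4r_C2 − 748/9 = 0  ⇒  r_C2 = 22/3 (r>0 drops 1)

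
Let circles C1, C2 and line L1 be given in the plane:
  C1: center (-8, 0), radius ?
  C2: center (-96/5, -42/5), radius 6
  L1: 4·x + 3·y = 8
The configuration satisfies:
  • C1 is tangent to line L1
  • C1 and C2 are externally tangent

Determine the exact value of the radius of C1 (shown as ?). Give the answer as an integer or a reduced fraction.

8

1. [C1‖L1]  r_C1² − 64 = 0  ⇒  r_C1 = 8 (r>0 drops 1)
2. [ext C1·C2]  r_C1² + 12r_C1 − 160 = 0  ⇒  r_C1 = 8 (r>0 drops 1)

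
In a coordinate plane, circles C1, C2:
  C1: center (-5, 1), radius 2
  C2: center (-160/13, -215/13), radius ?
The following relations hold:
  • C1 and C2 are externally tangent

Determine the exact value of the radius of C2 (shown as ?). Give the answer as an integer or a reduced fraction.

17

1. [ext C1·C2]  r_C2² + 4r_C2 − 357 = 0  ⇒  r_C2 = 17 (r>0 drops 1)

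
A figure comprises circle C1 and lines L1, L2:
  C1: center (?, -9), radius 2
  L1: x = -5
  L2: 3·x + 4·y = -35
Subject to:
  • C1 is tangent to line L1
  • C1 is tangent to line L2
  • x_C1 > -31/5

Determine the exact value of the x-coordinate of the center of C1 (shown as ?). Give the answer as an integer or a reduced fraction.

-3

1. [C1‖L1]  x_C1² + 10x_C1 + 21 = 0  ⇒  x_C1 = -7 or -3
2. [C1‖L2]  x_C1² − (2/3)x_C1 − 11 = 0  ⇒  x_C1 = -3 or 11/3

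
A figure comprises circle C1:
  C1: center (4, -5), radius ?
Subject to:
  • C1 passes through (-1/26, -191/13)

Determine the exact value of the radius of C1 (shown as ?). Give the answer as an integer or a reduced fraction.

21/2

1. [C1∋P]  r_C1² − 441/4 = 0  ⇒  r_C1 = 21/2 (r>0 drops 1)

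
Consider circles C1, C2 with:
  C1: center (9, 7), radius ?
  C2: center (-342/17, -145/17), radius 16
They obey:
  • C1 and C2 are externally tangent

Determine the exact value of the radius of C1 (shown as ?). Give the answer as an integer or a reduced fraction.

1. [ext C1·C2]  r_C1² + 32r_C1 − 833 = 0  ⇒  r_C1 = 17 (r>0 drops 1)

17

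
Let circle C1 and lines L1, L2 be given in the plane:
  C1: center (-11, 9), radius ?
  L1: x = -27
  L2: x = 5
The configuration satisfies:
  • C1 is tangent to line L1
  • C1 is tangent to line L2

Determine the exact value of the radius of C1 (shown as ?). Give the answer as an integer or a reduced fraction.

1. [C1‖L1]  r_C1² − 256 = 0  ⇒  r_C1 = 16 (r>0 drops 1)
2. [C1‖L2]  r_C1² − 256 = 0  ⇒  r_C1 = 16 (r>0 drops 1)

16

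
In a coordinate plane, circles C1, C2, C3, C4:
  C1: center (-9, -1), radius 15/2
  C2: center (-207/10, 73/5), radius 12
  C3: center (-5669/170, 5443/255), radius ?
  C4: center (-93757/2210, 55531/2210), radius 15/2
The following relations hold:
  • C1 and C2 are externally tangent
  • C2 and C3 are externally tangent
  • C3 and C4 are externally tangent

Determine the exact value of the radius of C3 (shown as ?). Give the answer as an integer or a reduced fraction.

7/3

1. [ext C2·C3]  r_C3² + 24r_C3 − 553/9 = 0  ⇒  r_C3 = 7/3 (r>0 drops 1)
2. [ext C3·C4]  r_C3² + 15r_C3 − 364/9 = 0  ⇒  r_C3 = 7/3 (r>0 drops 1)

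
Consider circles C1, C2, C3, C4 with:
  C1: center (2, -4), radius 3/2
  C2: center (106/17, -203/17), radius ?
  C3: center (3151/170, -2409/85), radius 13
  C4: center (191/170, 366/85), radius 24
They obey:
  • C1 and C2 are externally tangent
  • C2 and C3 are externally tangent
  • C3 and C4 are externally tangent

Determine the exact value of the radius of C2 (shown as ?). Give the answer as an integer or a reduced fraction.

15/2

1. [ext C1·C2]  r_C2² + 3r_C2 − 315/4 = 0  ⇒  r_C2 = 15/2 (r>0 drops 1)
2. [ext C2·C3]  r_C2² + 26r_C2 − 1005/4 = 0  ⇒  r_C2 = 15/2 (r>0 drops 1)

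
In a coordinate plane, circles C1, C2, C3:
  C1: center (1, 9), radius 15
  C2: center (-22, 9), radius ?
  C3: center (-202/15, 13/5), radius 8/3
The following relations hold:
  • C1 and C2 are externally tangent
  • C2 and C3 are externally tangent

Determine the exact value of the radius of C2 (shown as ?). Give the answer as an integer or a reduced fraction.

1. [ext C1·C2]  r_C2² + 30r_C2 − 304 = 0  ⇒  r_C2 = 8 (r>0 drops 1)
2. [ext C2·C3]  r_C2² + (16/3)r_C2 − 320/3 = 0  ⇒  r_C2 = 8 (r>0 drops 1)

8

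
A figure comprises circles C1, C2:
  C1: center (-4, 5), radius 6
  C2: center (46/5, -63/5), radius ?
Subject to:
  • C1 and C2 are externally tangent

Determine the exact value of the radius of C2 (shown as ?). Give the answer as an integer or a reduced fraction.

16

1. [ext C1·C2]  r_C2² + 12r_C2 − 448 = 0  ⇒  r_C2 = 16 (r>0 drops 1)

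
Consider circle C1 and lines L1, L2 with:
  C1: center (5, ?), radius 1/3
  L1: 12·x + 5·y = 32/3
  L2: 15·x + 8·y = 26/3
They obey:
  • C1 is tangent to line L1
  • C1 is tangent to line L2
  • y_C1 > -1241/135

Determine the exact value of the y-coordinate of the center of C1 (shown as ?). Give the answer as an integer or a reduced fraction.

-9

1. [C1‖L1]  y_C1² + (296/15)y_C1 + 483/5 = 0  ⇒  y_C1 = -161/15 or -9
2. [C1‖L2]  y_C1² + (199/12)y_C1 + 273/4 = 0  ⇒  y_C1 = -9 or -91/12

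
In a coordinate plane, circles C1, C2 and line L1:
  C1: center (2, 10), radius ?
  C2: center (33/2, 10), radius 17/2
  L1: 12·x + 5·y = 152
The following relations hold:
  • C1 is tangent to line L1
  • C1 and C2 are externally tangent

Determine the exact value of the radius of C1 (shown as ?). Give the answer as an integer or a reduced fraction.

1. [C1‖L1]  r_C1² − 36 = 0  ⇒  r_C1 = 6 (r>0 drops 1)
2. [ext C1·C2]  r_C1² + 17r_C1 − 138 = 0  ⇒  r_C1 = 6 (r>0 drops 1)

6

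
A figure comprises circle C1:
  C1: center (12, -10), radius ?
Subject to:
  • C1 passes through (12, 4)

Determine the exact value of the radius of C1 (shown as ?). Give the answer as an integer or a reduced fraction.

1. [C1∋P]  r_C1² − 196 = 0  ⇒  r_C1 = 14 (r>0 drops 1)

14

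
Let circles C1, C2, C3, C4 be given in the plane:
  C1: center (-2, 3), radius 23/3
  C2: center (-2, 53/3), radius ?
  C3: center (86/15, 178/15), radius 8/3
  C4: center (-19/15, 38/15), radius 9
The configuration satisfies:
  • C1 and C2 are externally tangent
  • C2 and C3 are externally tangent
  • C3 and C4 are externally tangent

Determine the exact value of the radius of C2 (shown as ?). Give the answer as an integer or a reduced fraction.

1. [ext C1·C2]  r_C2² + (46/3)r_C2 − 469/3 = 0  ⇒  r_C2 = 7 (r>0 drops 1)
2. [ext C2·C3]  r_C2² + (16/3)r_C2 − 259/3 = 0  ⇒  r_C2 = 7 (r>0 drops 1)

7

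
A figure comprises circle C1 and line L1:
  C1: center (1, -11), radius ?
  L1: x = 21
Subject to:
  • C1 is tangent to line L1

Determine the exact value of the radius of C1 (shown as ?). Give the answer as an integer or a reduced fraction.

20

1. [C1‖L1]  r_C1² − 400 = 0  ⇒  r_C1 = 20 (r>0 drops 1)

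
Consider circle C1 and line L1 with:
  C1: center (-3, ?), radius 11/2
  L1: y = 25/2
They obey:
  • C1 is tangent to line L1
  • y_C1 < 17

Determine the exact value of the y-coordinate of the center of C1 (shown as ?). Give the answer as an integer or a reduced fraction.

7

1. [C1‖L1]  y_C1² − 25y_C1 + 126 = 0  ⇒  y_C1 = 7 or 18
2. given y_C1 < 17: keep 7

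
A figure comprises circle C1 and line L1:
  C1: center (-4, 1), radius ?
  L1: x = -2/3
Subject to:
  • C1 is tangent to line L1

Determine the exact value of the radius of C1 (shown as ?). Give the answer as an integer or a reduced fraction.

10/3

1. [C1‖L1]  r_C1² − 100/9 = 0  ⇒  r_C1 = 10/3 (r>0 drops 1)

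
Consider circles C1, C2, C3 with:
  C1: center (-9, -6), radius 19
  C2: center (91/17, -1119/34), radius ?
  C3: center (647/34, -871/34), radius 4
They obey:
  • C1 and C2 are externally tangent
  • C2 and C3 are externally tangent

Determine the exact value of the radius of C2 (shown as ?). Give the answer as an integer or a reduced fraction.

1. [ext C1·C2]  r_C2² + 38r_C2 − 2277/4 = 0  ⇒  r_C2 = 23/2 (r>0 drops 1)
2. [ext C2·C3]  r_C2² + 8r_C2 − 897/4 = 0  ⇒  r_C2 = 23/2 (r>0 drops 1)

23/2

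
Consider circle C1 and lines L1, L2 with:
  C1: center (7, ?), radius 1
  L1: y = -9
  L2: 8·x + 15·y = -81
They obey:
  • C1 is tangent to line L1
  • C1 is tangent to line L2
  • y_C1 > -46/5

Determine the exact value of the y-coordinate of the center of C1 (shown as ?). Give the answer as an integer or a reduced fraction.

-8

1. [C1‖L1]  y_C1² + 18y_C1 + 80 = 0  ⇒  y_C1 = -10 or -8
2. [C1‖L2]  y_C1² + (274/15)y_C1 + 1232/15 = 0  ⇒  y_C1 = -154/15 or -8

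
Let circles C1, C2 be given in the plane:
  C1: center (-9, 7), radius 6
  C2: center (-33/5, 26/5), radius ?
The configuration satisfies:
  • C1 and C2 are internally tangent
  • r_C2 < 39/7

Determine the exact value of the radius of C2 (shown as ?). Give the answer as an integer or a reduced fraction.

1. [int C1,C2]  r_C2² − 12r_C2 + 27 = 0  ⇒  r_C2 = 3 or 9
2. given r_C2 < 39/7: keep 3

3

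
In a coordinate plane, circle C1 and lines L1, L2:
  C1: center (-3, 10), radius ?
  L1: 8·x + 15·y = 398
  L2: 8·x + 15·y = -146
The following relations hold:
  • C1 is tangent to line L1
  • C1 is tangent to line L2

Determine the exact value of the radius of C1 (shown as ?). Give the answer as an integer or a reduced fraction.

1. [C1‖L1]  r_C1² − 256 = 0  ⇒  r_C1 = 16 (r>0 drops 1)
2. [C1‖L2]  r_C1² − 256 = 0  ⇒  r_C1 = 16 (r>0 drops 1)

16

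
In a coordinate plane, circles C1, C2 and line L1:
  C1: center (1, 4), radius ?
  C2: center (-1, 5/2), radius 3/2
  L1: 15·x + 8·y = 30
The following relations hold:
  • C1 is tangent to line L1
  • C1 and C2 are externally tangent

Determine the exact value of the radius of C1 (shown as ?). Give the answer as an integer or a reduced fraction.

1

1. [C1‖L1]  r_C1² − 1 = 0  ⇒  r_C1 = 1 (r>0 drops 1)
2. [ext C1·C2]  r_C1² + 3r_C1 − 4 = 0  ⇒  r_C1 = 1 (r>0 drops 1)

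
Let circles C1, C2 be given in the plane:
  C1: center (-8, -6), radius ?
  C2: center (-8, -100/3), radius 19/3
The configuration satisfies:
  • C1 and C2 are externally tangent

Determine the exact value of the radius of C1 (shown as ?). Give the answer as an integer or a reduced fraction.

21

1. [ext C1·C2]  r_C1² + (38/3)r_C1 − 707 = 0  ⇒  r_C1 = 21 (r>0 drops 1)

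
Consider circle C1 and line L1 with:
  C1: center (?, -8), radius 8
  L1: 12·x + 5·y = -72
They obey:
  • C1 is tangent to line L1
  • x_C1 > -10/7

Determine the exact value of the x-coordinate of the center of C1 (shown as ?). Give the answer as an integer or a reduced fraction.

6

1. [C1‖L1]  x_C1² + (16/3)x_C1 − 68 = 0  ⇒  x_C1 = -34/3 or 6
2. given x_C1 > -10/7: keep 6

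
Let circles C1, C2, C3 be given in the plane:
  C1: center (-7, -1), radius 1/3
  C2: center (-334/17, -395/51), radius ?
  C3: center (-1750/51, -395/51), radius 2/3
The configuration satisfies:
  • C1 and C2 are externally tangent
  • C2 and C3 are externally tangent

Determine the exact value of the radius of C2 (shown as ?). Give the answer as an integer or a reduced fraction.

14

1. [ext C1·C2]  r_C2² + (2/3)r_C2 − 616/3 = 0  ⇒  r_C2 = 14 (r>0 drops 1)
2. [ext C2·C3]  r_C2² + (4/3)r_C2 − 644/3 = 0  ⇒  r_C2 = 14 (r>0 drops 1)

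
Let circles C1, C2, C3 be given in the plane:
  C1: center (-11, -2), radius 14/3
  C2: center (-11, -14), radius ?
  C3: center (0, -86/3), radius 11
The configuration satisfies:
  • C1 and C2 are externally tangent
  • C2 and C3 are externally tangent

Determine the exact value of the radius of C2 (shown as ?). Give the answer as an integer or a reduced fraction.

22/3

1. [ext C1·C2]  r_C2² + (28/3)r_C2 − 1100/9 = 0  ⇒  r_C2 = 22/3 (r>0 drops 1)
2. [ext C2·C3]  r_C2² + 22r_C2 − 1936/9 = 0  ⇒  r_C2 = 22/3 (r>0 drops 1)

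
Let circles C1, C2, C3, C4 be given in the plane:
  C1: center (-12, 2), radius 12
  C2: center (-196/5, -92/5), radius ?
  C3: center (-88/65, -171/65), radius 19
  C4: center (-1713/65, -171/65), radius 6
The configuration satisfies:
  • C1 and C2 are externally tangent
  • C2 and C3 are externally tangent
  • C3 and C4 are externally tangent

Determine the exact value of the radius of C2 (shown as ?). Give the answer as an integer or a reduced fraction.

1. [ext C1·C2]  r_C2² + 24r_C2 − 1012 = 0  ⇒  r_C2 = 22 (r>0 drops 1)
2. [ext C2·C3]  r_C2² + 38r_C2 − 1320 = 0  ⇒  r_C2 = 22 (r>0 drops 1)

22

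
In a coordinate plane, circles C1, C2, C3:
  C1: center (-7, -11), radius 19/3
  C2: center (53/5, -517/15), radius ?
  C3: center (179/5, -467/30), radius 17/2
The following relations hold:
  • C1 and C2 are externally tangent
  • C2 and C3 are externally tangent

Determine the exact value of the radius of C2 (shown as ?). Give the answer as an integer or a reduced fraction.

23

1. [ext C1·C2]  r_C2² + (38/3)r_C2 − 2461/3 = 0  ⇒  r_C2 = 23 (r>0 drops 1)
2. [ext C2·C3]  r_C2² + 17r_C2 − 920 = 0  ⇒  r_C2 = 23 (r>0 drops 1)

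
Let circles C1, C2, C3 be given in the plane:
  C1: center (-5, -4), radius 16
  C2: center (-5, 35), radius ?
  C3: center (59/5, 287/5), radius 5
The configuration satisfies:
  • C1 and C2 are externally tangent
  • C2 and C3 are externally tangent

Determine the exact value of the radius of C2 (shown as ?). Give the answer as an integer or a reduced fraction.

1. [ext C1·C2]  r_C2² + 32r_C2 − 1265 = 0  ⇒  r_C2 = 23 (r>0 drops 1)
2. [ext C2·C3]  r_C2² + 10r_C2 − 759 = 0  ⇒  r_C2 = 23 (r>0 drops 1)

23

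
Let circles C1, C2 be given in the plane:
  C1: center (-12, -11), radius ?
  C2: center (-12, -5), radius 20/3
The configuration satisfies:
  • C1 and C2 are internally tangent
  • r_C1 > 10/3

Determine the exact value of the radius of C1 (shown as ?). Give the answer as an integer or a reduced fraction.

38/3

1. [int C1,C2]  r_C1² − (40/3)r_C1 + 76/9 = 0  ⇒  r_C1 = 2/3 or 38/3
2. given r_C1 > 10/3: keep 38/3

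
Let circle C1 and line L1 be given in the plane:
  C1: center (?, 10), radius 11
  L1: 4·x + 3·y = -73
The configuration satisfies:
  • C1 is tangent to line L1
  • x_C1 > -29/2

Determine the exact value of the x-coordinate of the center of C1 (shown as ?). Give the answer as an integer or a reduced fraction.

1. [C1‖L1]  x_C1² + (103/2)x_C1 + 474 = 0  ⇒  x_C1 = -79/2 or -12
2. given x_C1 > -29/2: keep -12

-12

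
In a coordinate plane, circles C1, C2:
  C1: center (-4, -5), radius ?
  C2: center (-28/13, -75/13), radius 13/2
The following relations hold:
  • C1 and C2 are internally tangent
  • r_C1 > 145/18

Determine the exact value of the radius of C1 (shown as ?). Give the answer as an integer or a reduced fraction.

17/2

1. [int C1,C2]  r_C1² − 13r_C1 + 153/4 = 0  ⇒  r_C1 = 9/2 or 17/2
2. given r_C1 > 145/18: keep 17/2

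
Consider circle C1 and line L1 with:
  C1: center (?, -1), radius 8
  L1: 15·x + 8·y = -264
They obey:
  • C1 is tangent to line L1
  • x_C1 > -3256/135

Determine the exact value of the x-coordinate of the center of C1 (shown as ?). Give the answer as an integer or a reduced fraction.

-8

1. [C1‖L1]  x_C1² + (512/15)x_C1 + 3136/15 = 0  ⇒  x_C1 = -392/15 or -8
2. given x_C1 > -3256/135: keep -8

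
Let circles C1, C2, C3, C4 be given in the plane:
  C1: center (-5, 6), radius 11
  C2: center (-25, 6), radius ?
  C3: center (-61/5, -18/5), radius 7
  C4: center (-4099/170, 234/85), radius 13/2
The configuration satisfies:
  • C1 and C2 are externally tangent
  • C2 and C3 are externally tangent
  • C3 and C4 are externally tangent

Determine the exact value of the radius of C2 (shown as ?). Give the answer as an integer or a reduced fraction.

1. [ext C1·C2]  r_C2² + 22r_C2 − 279 = 0  ⇒  r_C2 = 9 (r>0 drops 1)
2. [ext C2·C3]  r_C2² + 14r_C2 − 207 = 0  ⇒  r_C2 = 9 (r>0 drops 1)

9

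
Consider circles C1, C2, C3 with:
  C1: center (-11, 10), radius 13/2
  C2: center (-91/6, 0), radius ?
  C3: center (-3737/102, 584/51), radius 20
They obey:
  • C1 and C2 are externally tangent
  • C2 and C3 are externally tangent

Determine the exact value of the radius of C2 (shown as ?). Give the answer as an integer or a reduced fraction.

13/3

1. [ext C1·C2]  r_C2² + 13r_C2 − 676/9 = 0  ⇒  r_C2 = 13/3 (r>0 drops 1)
2. [ext C2·C3]  r_C2² + 40r_C2 − 1729/9 = 0  ⇒  r_C2 = 13/3 (r>0 drops 1)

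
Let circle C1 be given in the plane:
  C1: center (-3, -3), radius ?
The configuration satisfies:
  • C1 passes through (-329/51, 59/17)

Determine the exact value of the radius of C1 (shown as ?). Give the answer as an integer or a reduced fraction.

1. [C1∋P]  r_C1² − 484/9 = 0  ⇒  r_C1 = 22/3 (r>0 drops 1)

22/3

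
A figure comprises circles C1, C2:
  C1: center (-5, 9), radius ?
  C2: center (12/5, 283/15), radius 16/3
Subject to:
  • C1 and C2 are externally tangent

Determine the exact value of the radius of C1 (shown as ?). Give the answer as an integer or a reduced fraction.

7

1. [ext C1·C2]  r_C1² + (32/3)r_C1 − 371/3 = 0  ⇒  r_C1 = 7 (r>0 drops 1)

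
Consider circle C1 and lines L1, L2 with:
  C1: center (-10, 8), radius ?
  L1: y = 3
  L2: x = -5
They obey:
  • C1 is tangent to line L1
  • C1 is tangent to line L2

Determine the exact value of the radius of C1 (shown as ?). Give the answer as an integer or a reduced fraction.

5

1. [C1‖L1]  r_C1² − 25 = 0  ⇒  r_C1 = 5 (r>0 drops 1)
2. [C1‖L2]  r_C1² − 25 = 0  ⇒  r_C1 = 5 (r>0 drops 1)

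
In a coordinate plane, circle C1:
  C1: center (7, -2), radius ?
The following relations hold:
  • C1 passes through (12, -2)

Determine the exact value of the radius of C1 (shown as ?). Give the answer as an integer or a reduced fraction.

5

1. [C1∋P]  r_C1² − 25 = 0  ⇒  r_C1 = 5 (r>0 drops 1)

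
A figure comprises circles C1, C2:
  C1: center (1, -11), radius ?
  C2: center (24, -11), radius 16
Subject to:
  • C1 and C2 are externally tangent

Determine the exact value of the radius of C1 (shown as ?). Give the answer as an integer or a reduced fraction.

1. [ext C1·C2]  r_C1² + 32r_C1 − 273 = 0  ⇒  r_C1 = 7 (r>0 drops 1)

7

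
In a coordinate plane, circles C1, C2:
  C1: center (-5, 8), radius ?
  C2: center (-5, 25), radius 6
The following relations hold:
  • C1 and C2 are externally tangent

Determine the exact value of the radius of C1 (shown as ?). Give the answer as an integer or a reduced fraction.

11

1. [ext C1·C2]  r_C1² + 12r_C1 − 253 = 0  ⇒  r_C1 = 11 (r>0 drops 1)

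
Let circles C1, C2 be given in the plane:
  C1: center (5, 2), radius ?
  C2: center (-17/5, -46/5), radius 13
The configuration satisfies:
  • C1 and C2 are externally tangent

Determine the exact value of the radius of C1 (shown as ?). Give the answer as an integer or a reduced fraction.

1

1. [ext C1·C2]  r_C1² + 26r_C1 − 27 = 0  ⇒  r_C1 = 1 (r>0 drops 1)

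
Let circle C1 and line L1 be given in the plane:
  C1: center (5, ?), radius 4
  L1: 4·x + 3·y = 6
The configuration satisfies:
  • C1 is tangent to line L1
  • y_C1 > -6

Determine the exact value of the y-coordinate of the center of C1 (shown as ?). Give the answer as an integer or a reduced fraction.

2

1. [C1‖L1]  y_C1² + (28/3)y_C1 − 68/3 = 0  ⇒  y_C1 = -34/3 or 2
2. given y_C1 > -6: keep 2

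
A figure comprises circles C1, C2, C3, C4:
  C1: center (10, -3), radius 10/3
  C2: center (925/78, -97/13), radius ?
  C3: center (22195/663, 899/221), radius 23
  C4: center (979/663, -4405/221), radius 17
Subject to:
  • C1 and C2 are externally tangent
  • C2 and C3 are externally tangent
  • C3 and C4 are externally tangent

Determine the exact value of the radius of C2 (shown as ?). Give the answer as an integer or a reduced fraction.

1. [ext C1·C2]  r_C2² + (20/3)r_C2 − 49/4 = 0  ⇒  r_C2 = 3/2 (r>0 drops 1)
2. [ext C2·C3]  r_C2² + 46r_C2 − 285/4 = 0  ⇒  r_C2 = 3/2 (r>0 drops 1)

3/2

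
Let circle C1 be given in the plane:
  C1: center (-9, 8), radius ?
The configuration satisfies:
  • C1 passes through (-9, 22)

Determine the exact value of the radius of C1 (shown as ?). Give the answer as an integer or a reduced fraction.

14

1. [C1∋P]  r_C1² − 196 = 0  ⇒  r_C1 = 14 (r>0 drops 1)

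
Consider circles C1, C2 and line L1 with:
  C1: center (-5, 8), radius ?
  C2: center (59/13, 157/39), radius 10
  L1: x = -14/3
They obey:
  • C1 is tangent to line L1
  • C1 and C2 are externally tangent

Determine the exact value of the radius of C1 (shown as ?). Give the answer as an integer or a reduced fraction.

1/3

1. [C1‖L1]  r_C1² − 1/9 = 0  ⇒  r_C1 = 1/3 (r>0 drops 1)
2. [ext C1·C2]  r_C1² + 20r_C1 − 61/9 = 0  ⇒  r_C1 = 1/3 (r>0 drops 1)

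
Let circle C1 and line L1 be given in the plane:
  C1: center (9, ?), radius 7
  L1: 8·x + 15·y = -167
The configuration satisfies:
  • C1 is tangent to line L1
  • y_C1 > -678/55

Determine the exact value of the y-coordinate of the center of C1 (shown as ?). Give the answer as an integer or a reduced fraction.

-8

1. [C1‖L1]  y_C1² + (478/15)y_C1 + 2864/15 = 0  ⇒  y_C1 = -358/15 or -8
2. given y_C1 > -678/55: keep -8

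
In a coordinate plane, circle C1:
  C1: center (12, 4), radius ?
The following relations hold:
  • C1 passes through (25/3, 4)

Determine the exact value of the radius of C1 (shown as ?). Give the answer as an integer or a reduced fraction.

11/3

1. [C1∋P]  r_C1² − 121/9 = 0  ⇒  r_C1 = 11/3 (r>0 drops 1)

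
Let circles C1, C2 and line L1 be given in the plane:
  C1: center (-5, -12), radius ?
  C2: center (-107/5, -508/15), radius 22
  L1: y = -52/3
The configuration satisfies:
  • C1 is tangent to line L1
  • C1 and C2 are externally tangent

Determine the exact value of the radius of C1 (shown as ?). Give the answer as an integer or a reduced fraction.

1. [C1‖L1]  r_C1² − 256/9 = 0  ⇒  r_C1 = 16/3 (r>0 drops 1)
2. [ext C1·C2]  r_C1² + 44r_C1 − 2368/9 = 0  ⇒  r_C1 = 16/3 (r>0 drops 1)

16/3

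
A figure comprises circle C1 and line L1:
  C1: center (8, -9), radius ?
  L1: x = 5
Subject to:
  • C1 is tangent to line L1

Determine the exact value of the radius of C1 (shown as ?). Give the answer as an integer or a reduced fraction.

3

1. [C1‖L1]  r_C1² − 9 = 0  ⇒  r_C1 = 3 (r>0 drops 1)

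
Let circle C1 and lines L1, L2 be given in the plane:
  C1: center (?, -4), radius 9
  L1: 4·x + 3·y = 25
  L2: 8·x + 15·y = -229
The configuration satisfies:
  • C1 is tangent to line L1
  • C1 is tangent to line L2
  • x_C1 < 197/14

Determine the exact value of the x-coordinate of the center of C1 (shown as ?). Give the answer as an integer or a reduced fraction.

1. [C1‖L1]  x_C1² − (37/2)x_C1 − 41 = 0  ⇒  x_C1 = -2 or 41/2
2. [C1‖L2]  x_C1² + (169/4)x_C1 + 161/2 = 0  ⇒  x_C1 = -161/4 or -2

-2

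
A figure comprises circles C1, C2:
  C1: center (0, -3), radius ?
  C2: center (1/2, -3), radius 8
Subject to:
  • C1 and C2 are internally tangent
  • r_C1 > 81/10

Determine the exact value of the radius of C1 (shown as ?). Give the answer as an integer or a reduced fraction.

17/2

1. [int C1,C2]  r_C1² − 16r_C1 + 255/4 = 0  ⇒  r_C1 = 15/2 or 17/2
2. given r_C1 > 81/10: keep 17/2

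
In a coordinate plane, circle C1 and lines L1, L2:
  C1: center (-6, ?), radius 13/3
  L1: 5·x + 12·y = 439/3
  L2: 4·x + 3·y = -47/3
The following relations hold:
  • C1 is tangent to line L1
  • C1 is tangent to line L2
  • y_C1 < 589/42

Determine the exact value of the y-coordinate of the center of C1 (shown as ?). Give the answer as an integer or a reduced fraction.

1. [C1‖L1]  y_C1² − (529/18)y_C1 + 1745/9 = 0  ⇒  y_C1 = 10 or 349/18
2. [C1‖L2]  y_C1² − (50/9)y_C1 − 400/9 = 0  ⇒  y_C1 = -40/9 or 10

10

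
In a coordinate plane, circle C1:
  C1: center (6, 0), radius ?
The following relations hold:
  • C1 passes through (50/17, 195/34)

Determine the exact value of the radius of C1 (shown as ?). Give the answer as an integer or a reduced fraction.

1. [C1∋P]  r_C1² − 169/4 = 0  ⇒  r_C1 = 13/2 (r>0 drops 1)

13/2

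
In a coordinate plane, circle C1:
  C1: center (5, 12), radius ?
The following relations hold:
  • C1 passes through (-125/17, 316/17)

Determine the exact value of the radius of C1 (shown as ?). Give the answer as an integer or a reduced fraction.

14

1. [C1∋P]  r_C1² − 196 = 0  ⇒  r_C1 = 14 (r>0 drops 1)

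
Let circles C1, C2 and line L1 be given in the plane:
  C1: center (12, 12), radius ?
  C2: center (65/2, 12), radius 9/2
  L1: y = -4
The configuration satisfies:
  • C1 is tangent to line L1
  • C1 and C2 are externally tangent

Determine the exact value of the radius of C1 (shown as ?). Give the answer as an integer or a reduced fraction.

16

1. [C1‖L1]  r_C1² − 256 = 0  ⇒  r_C1 = 16 (r>0 drops 1)
2. [ext C1·C2]  r_C1² + 9r_C1 − 400 = 0  ⇒  r_C1 = 16 (r>0 drops 1)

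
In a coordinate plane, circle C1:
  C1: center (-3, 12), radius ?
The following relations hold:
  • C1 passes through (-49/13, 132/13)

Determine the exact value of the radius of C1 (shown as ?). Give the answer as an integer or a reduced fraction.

1. [C1∋P]  r_C1² − 4 = 0  ⇒  r_C1 = 2 (r>0 drops 1)

2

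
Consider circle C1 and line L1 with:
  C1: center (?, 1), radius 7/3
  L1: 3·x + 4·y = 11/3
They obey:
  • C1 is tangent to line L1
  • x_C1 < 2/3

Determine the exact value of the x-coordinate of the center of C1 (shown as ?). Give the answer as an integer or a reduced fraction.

1. [C1‖L1]  x_C1² + (2/9)x_C1 − 136/9 = 0  ⇒  x_C1 = -4 or 34/9
2. given x_C1 < 2/3: keep -4

-4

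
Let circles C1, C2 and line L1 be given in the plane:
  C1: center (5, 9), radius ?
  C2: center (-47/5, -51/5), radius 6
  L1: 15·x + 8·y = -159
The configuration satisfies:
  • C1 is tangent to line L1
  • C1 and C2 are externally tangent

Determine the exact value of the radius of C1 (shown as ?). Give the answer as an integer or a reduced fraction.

18

1. [C1‖L1]  r_C1² − 324 = 0  ⇒  r_C1 = 18 (r>0 drops 1)
2. [ext C1·C2]  r_C1² + 12r_C1 − 540 = 0  ⇒  r_C1 = 18 (r>0 drops 1)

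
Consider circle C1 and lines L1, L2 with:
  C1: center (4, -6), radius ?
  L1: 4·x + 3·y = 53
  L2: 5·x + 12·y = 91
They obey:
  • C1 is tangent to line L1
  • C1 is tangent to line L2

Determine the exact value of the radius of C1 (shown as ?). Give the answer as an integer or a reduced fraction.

1. [C1‖L1]  r_C1² − 121 = 0  ⇒  r_C1 = 11 (r>0 drops 1)
2. [C1‖L2]  r_C1² − 121 = 0  ⇒  r_C1 = 11 (r>0 drops 1)

11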